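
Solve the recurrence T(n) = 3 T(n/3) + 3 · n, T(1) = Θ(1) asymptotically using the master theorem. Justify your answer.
T(n) = Θ(n log n)

log_3 3 = 1, and f(n) = 3 · n = Θ(n^(log_3 3)). This is Case 2 of the master theorem: T(n) = Θ(f(n) · log n) = Θ(n log n).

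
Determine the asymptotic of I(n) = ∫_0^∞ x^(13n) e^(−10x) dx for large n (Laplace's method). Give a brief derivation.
I(n) ~ (sqrt(2π·13n) / 10) · (13n/(10e))^(13n)

Write the integrand as exp(13n ln x − 10x) and set f(x) = 13n ln x − 10x. Then f'(x) = 13n/x − 10 = 0 at x* = 13n/10, and f''(x*) = −13n/x*^2 = −10^2/(13n). Laplace's method (interior maximum) gives
  I(n) ~ e^(f(x*)) · sqrt(2π / |f''(x*)|)
        = exp(13n ln(13n/10) − 13n) · sqrt(2π · 13n / 10^2)
        = (13n/10)^(13n) e^(−13n) · sqrt(2π·13n) / 10
        = (sqrt(2π·13n) / 10) · (13n/(10e))^(13n).
This matches Γ(13n+1)/10^(13n+1) with Stirling applied to Γ.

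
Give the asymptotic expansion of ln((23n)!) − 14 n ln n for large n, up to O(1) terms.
ln((23n)!) − 14 n ln n = 9 n ln n + 23(ln 23 − 1) n + (1/2) ln(2π·23n) + O(1/n)

Stirling: ln((23n)!) = 23n ln(23n) − 23n + (1/2) ln(2π·23n) + O(1/n).
Expand 23n ln(23n) = 23n (ln n + ln 23) = 23n ln n + 23n ln 23.
Subtract 14n ln n: leading term is (23 − 14) n ln n = 9 n ln n. The next term is 23n ln 23 − 23n = 23(ln 23 − 1) n. Then the (1/2) ln(2π·23n) correction.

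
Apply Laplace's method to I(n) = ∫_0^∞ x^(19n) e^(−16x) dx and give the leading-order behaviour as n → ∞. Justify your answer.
I(n) ~ (sqrt(2π·19n) / 16) · (19n/(16e))^(19n)

Write the integrand as exp(19n ln x − 16x) and set f(x) = 19n ln x − 16x. Then f'(x) = 19n/x − 16 = 0 at x* = 19n/16, and f''(x*) = −19n/x*^2 = −16^2/(19n). Laplace's method (interior maximum) gives
  I(n) ~ e^(f(x*)) · sqrt(2π / |f''(x*)|)
        = exp(19n ln(19n/16) − 19n) · sqrt(2π · 19n / 16^2)
        = (19n/16)^(19n) e^(−19n) · sqrt(2π·19n) / 16
        = (sqrt(2π·19n) / 16) · (19n/(16e))^(19n).
This matches Γ(19n+1)/16^(19n+1) with Stirling applied to Γ.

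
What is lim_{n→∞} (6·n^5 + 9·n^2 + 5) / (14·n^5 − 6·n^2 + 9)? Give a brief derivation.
lim = 6/14 = 3/7

For large n the leading n^5 terms dominate both numerator and denominator. Dividing top and bottom by n^5, every other term tends to 0, leaving 6/14 = 3/7.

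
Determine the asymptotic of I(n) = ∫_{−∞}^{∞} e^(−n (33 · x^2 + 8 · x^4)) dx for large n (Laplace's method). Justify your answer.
I(n) ~ sqrt(π/(33n))

φ(x) = 33 · x^2 + 8 · x^4 has its unique global minimum at x* = 0 (since φ'(x) = 66x + 32x^3 = 0 only at x = 0 for real x with both coefficients positive, and φ → ∞ as |x| → ∞). At x* = 0, φ(0) = 0 and φ''(0) = 66. Laplace's method then gives
  I(n) ~ sqrt(2π / (n · φ''(0))) · e^(−n φ(0)) = sqrt(2π / (66n)) = sqrt(π/(33n)).
The 8 · x^4 term contributes only at subleading order (an O(1/n) relative correction).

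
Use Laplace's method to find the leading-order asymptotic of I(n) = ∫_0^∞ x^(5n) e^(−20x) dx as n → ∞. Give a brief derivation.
I(n) ~ (sqrt(2π·5n) / 20) · (5n/(20e))^(5n)

Write the integrand as exp(5n ln x − 20x) and set f(x) = 5n ln x − 20x. Then f'(x) = 5n/x − 20 = 0 at x* = 5n/20, and f''(x*) = −5n/x*^2 = −20^2/(5n). Laplace's method (interior maximum) gives
  I(n) ~ e^(f(x*)) · sqrt(2π / |f''(x*)|)
        = exp(5n ln(5n/20) − 5n) · sqrt(2π · 5n / 20^2)
        = (5n/20)^(5n) e^(−5n) · sqrt(2π·5n) / 20
        = (sqrt(2π·5n) / 20) · (5n/(20e))^(5n).
This matches Γ(5n+1)/20^(5n+1) with Stirling applied to Γ.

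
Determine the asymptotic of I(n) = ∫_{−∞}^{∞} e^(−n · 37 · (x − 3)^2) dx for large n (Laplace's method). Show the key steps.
I(n) = sqrt(π/(37n))

Here φ(x) = 37 · (x − 3)^2 has its unique minimum at x* = 3 with φ(x*) = 0 and φ''(x*) = 74. Laplace's method gives
  I(n) ~ e^(−n φ(x*)) · sqrt(2π / (n · φ''(x*))) = sqrt(2π / (74n)) = sqrt(π/(37n)).
This is exact: substituting u = (x − 3)·sqrt(37n) gives I(n) = (1/sqrt(37n)) ∫_{−∞}^{∞} e^(−u^2) du = sqrt(π/(37n)).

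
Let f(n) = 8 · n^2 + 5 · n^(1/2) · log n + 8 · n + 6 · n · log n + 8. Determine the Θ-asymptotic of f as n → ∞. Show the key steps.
f(n) ∈ Θ(n^2)

Compare the terms by growth order. For large n, n^a · (log n)^b dominates n^a' · (log n)^b' iff a > a', or (a = a' and b > b'). Ranking the 5 terms shows the dominant one is 8 · n^2. Hence f(n) ∈ Θ(n^2).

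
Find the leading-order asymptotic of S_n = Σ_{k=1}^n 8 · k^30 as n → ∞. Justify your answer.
S_n ~ 8 · n^31 / 31

By integral comparison (Euler-Maclaurin), Σ_{k=1}^n 8 · k^30 = 8 · ∫_0^n x^30 dx + O(n^30) = 8 · n^31/31 + O(n^30). (Equivalently, Faulhaber's formula gives the same leading term.)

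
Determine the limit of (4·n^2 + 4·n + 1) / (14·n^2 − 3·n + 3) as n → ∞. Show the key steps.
lim = 4/14 = 2/7

For large n the leading n^2 terms dominate both numerator and denominator. Dividing top and bottom by n^2, every other term tends to 0, leaving 4/14 = 2/7.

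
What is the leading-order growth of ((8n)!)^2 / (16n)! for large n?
((8n)!)^2/(16n)! ~ ((2π·8n)^(1/2) / sqrt(2)) · 2^(−2·8n)  →  0

Write N = 8n. Stirling: N! ~ sqrt(2π N)(N/e)^N and (2N)! ~ sqrt(2π·2N)·(2N/e)^(2N).
  (N!)^2/(2N)! ~ (2π N)^(2/2) (N/e)^(2N) / [sqrt(2π·2N) (2N/e)^(2N)]
     = (2π N)^(2/2) / sqrt(2π·2N) · (N/(2N))^(2N)
     = (2π N)^((2−1)/2) / sqrt(2) · 2^(−2N).
Since 2^2 > 1, the factor 2^(−2N) decays exponentially, so the ratio → 0. Substituting N = 8n gives the stated form.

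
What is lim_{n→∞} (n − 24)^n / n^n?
lim = e^(−24)

Rewrite as (1 − 24/n)^(n). By the standard limit (1 + x/n)^n → e^x, we have (1 − 24/n)^n → e^(−24), and raising to the 1st power gives e^(−24).
More precisely, ln[(1 − 24/n)^(n)] = n · ln(1 − 24/n) = n · (-24/n + O(1/n^2)) = -24 + O(1/n) → -24.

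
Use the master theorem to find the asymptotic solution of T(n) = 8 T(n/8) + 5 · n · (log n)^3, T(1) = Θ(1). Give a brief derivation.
T(n) = Θ(n · (log n)^4)

Here log_8 8 = 1 and f(n) = 5 · n · (log n)^3 = Θ(n^(log_8 8) · (log n)^3). This is the extended Case 2 of the master theorem (f matches the critical exponent up to log factors), giving T(n) = Θ(n^(log_8 8) · (log n)^(3+1)) = Θ(n · (log n)^4).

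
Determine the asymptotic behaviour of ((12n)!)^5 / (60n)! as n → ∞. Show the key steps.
((12n)!)^5/(60n)! ~ ((2π·12n)^(4/2) / sqrt(5)) · 5^(−5·12n)  →  0

Write N = 12n. Stirling: N! ~ sqrt(2π N)(N/e)^N and (5N)! ~ sqrt(2π·5N)·(5N/e)^(5N).
  (N!)^5/(5N)! ~ (2π N)^(5/2) (N/e)^(5N) / [sqrt(2π·5N) (5N/e)^(5N)]
     = (2π N)^(5/2) / sqrt(2π·5N) · (N/(5N))^(5N)
     = (2π N)^((5−1)/2) / sqrt(5) · 5^(−5N).
Since 5^5 > 1, the factor 5^(−5N) decays exponentially, so the ratio → 0. Substituting N = 12n gives the stated form.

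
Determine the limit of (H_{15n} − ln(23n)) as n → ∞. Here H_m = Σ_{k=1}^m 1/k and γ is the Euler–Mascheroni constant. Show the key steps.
lim = ln(15/23) + γ

By Euler-Maclaurin, H_m = ln m + γ + O(1/m). So
  H_{15n} − ln(23n) = ln(15n) + γ − ln(23n) + O(1/n)
                       = ln(15/23) + γ + O(1/n).
Hence the limit is ln(15/23) + γ.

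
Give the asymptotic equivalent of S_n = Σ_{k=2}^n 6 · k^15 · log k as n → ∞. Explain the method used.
S_n ~ 3 · n^16 log n / 8 − 3 · n^16 / 128

By integral comparison, S_n = ∫_1^n 6 · x^15 · log x dx + O(n^15 · log n). For the integral, ∫ x^15 log x dx = n^16 log n / 16 − n^16/256 (integration by parts). Hence S_n ~ 3 · n^16 log n / 8 − 3 · n^16 / 128.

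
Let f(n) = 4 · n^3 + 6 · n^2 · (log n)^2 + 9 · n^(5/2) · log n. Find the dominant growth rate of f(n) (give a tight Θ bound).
f(n) ∈ Θ(n^3)

Compare the terms by growth order. For large n, n^a · (log n)^b dominates n^a' · (log n)^b' iff a > a', or (a = a' and b > b'). Ranking the 3 terms shows the dominant one is 4 · n^3. Hence f(n) ∈ Θ(n^3).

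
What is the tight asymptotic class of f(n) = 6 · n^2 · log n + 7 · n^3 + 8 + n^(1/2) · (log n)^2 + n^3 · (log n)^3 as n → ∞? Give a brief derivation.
f(n) ∈ Θ(n^3 · (log n)^3)

Compare the terms by growth order. For large n, n^a · (log n)^b dominates n^a' · (log n)^b' iff a > a', or (a = a' and b > b'). Ranking the 5 terms shows the dominant one is n^3 · (log n)^3. Hence f(n) ∈ Θ(n^3 · (log n)^3).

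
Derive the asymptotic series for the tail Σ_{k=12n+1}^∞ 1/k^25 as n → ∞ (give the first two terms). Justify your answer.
Σ_{k>12n} 1/k^25 = 1/(24 · (12n)^24) − 1/(2 · (12n)^25) + O(1/(12n)^26)

Compare to the integral: ∫_{12n}^∞ x^(−25) dx = [−x^(−24)/24]_{12n}^∞ = 1/((25−1)·(12n)^24). The Euler-Maclaurin correction adds −f(12n)/2 = −1/(2·(12n)^25). Euler-Maclaurin then gives
  Σ_{k>12n} 1/k^25 = ∫_{12n}^∞ dx/x^25 − 1/(2·(12n)^25) + O(1/(12n)^26).
(Equivalently this is ζ(25) − Σ_{k≤12n} 1/k^25.)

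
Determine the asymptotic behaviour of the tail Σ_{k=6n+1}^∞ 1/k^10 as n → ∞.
Σ_{k>6n} 1/k^10 ~ 1/(9 · (6n)^9)

Compare to the integral: ∫_{6n}^∞ x^(−10) dx = [−x^(−9)/9]_{6n}^∞ = 1/((10−1)·(6n)^9). Euler-Maclaurin then gives
  Σ_{k>6n} 1/k^10 = ∫_{6n}^∞ dx/x^10 − 1/(2·(6n)^10) + O(1/(6n)^11).
(Equivalently this is ζ(10) − Σ_{k≤6n} 1/k^10.)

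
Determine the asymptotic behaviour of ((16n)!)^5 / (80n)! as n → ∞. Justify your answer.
((16n)!)^5/(80n)! ~ ((2π·16n)^(4/2) / sqrt(5)) · 5^(−5·16n)  →  0

Write N = 16n. Stirling: N! ~ sqrt(2π N)(N/e)^N and (5N)! ~ sqrt(2π·5N)·(5N/e)^(5N).
  (N!)^5/(5N)! ~ (2π N)^(5/2) (N/e)^(5N) / [sqrt(2π·5N) (5N/e)^(5N)]
     = (2π N)^(5/2) / sqrt(2π·5N) · (N/(5N))^(5N)
     = (2π N)^((5−1)/2) / sqrt(5) · 5^(−5N).
Since 5^5 > 1, the factor 5^(−5N) decays exponentially, so the ratio → 0. Substituting N = 16n gives the stated form.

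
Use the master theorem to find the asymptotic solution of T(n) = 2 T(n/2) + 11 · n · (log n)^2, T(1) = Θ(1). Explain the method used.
T(n) = Θ(n · (log n)^3)

Here log_2 2 = 1 and f(n) = 11 · n · (log n)^2 = Θ(n^(log_2 2) · (log n)^2). This is the extended Case 2 of the master theorem (f matches the critical exponent up to log factors), giving T(n) = Θ(n^(log_2 2) · (log n)^(2+1)) = Θ(n · (log n)^3).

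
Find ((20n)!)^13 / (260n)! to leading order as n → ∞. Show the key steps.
((20n)!)^13/(260n)! ~ ((2π·20n)^(12/2) / sqrt(13)) · 13^(−13·20n)  →  0

Write N = 20n. Stirling: N! ~ sqrt(2π N)(N/e)^N and (13N)! ~ sqrt(2π·13N)·(13N/e)^(13N).
  (N!)^13/(13N)! ~ (2π N)^(13/2) (N/e)^(13N) / [sqrt(2π·13N) (13N/e)^(13N)]
     = (2π N)^(13/2) / sqrt(2π·13N) · (N/(13N))^(13N)
     = (2π N)^((13−1)/2) / sqrt(13) · 13^(−13N).
Since 13^13 > 1, the factor 13^(−13N) decays exponentially, so the ratio → 0. Substituting N = 20n gives the stated form.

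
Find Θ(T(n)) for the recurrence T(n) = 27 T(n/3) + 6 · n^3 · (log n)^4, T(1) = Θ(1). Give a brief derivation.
T(n) = Θ(n^3 · (log n)^5)

Here log_3 27 = 3 and f(n) = 6 · n^3 · (log n)^4 = Θ(n^(log_3 27) · (log n)^4). This is the extended Case 2 of the master theorem (f matches the critical exponent up to log factors), giving T(n) = Θ(n^(log_3 27) · (log n)^(4+1)) = Θ(n^3 · (log n)^5).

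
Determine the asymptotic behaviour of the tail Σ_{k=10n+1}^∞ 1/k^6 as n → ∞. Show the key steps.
Σ_{k>10n} 1/k^6 ~ 1/(5 · (10n)^5)

Compare to the integral: ∫_{10n}^∞ x^(−6) dx = [−x^(−5)/5]_{10n}^∞ = 1/((6−1)·(10n)^5). Euler-Maclaurin then gives
  Σ_{k>10n} 1/k^6 = ∫_{10n}^∞ dx/x^6 − 1/(2·(10n)^6) + O(1/(10n)^7).
(Equivalently this is ζ(6) − Σ_{k≤10n} 1/k^6.)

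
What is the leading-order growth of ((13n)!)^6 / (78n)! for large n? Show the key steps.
((13n)!)^6/(78n)! ~ ((2π·13n)^(5/2) / sqrt(6)) · 6^(−6·13n)  →  0

Write N = 13n. Stirling: N! ~ sqrt(2π N)(N/e)^N and (6N)! ~ sqrt(2π·6N)·(6N/e)^(6N).
  (N!)^6/(6N)! ~ (2π N)^(6/2) (N/e)^(6N) / [sqrt(2π·6N) (6N/e)^(6N)]
     = (2π N)^(6/2) / sqrt(2π·6N) · (N/(6N))^(6N)
     = (2π N)^((6−1)/2) / sqrt(6) · 6^(−6N).
Since 6^6 > 1, the factor 6^(−6N) decays exponentially, so the ratio → 0. Substituting N = 13n gives the stated form.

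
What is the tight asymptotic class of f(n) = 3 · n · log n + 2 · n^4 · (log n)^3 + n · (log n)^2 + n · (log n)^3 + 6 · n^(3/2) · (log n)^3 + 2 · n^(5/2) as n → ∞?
f(n) ∈ Θ(n^4 · (log n)^3)

Compare the terms by growth order. For large n, n^a · (log n)^b dominates n^a' · (log n)^b' iff a > a', or (a = a' and b > b'). Ranking the 6 terms shows the dominant one is 2 · n^4 · (log n)^3. Hence f(n) ∈ Θ(n^4 · (log n)^3).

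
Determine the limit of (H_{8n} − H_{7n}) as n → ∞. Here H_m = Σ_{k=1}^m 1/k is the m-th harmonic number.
lim = ln(8/7)

Euler-Maclaurin gives H_m = ln m + γ + 1/(2m) + O(1/m^2). The γ and O(1/m) terms cancel in the difference:
  H_{8n} − H_{7n} = ln(8n) − ln(7n) + O(1/n) = ln(8/7) + O(1/n).
Hence the limit is ln(8/7).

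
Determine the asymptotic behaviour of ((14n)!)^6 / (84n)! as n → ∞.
((14n)!)^6/(84n)! ~ ((2π·14n)^(5/2) / sqrt(6)) · 6^(−6·14n)  →  0

Write N = 14n. Stirling: N! ~ sqrt(2π N)(N/e)^N and (6N)! ~ sqrt(2π·6N)·(6N/e)^(6N).
  (N!)^6/(6N)! ~ (2π N)^(6/2) (N/e)^(6N) / [sqrt(2π·6N) (6N/e)^(6N)]
     = (2π N)^(6/2) / sqrt(2π·6N) · (N/(6N))^(6N)
     = (2π N)^((6−1)/2) / sqrt(6) · 6^(−6N).
Since 6^6 > 1, the factor 6^(−6N) decays exponentially, so the ratio → 0. Substituting N = 14n gives the stated form.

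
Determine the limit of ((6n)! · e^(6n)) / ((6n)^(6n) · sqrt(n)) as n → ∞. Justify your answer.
lim = sqrt(2π·6)

Stirling: (6n)! ~ sqrt(2π·6n) · (6n/e)^(6n). Hence
  (6n)! · e^(6n) / (6n)^(6n) ~ sqrt(2π·6n).
Dividing by sqrt(n): sqrt(2π·6n) / sqrt(n) = sqrt(2π·6) · n^((1−1)/2), so the limit is sqrt(2π·6).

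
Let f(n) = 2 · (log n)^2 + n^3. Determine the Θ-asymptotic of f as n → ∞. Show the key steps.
f(n) ∈ Θ(n^3)

Compare the terms by growth order. For large n, n^a · (log n)^b dominates n^a' · (log n)^b' iff a > a', or (a = a' and b > b'). Ranking the 2 terms shows the dominant one is n^3. Hence f(n) ∈ Θ(n^3).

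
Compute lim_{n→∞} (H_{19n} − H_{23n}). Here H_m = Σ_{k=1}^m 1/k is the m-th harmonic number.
lim = ln(19/23)

Euler-Maclaurin gives H_m = ln m + γ + 1/(2m) + O(1/m^2). The γ and O(1/m) terms cancel in the difference:
  H_{19n} − H_{23n} = ln(19n) − ln(23n) + O(1/n) = ln(19/23) + O(1/n).
Hence the limit is ln(19/23).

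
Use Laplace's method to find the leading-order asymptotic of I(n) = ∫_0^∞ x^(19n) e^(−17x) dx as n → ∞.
I(n) ~ (sqrt(2π·19n) / 17) · (19n/(17e))^(19n)

Write the integrand as exp(19n ln x − 17x) and set f(x) = 19n ln x − 17x. Then f'(x) = 19n/x − 17 = 0 at x* = 19n/17, and f''(x*) = −19n/x*^2 = −17^2/(19n). Laplace's method (interior maximum) gives
  I(n) ~ e^(f(x*)) · sqrt(2π / |f''(x*)|)
        = exp(19n ln(19n/17) − 19n) · sqrt(2π · 19n / 17^2)
        = (19n/17)^(19n) e^(−19n) · sqrt(2π·19n) / 17
        = (sqrt(2π·19n) / 17) · (19n/(17e))^(19n).
This matches Γ(19n+1)/17^(19n+1) with Stirling applied to Γ.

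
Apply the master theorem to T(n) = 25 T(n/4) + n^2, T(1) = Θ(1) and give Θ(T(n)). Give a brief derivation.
T(n) = Θ(n^(log_4 25))

Master theorem: compare f(n) = n^2 to n^(log_4 25) where log_4 25 ≈ 2.322. Since 2 < log_4 25, we have f(n) = O(n^(log_4 25 − ε)) for some ε > 0 — Case 1. Hence T(n) = Θ(n^(log_4 25)).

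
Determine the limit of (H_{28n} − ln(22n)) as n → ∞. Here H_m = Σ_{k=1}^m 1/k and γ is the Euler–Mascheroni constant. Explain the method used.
lim = ln(14/11) + γ

By Euler-Maclaurin, H_m = ln m + γ + O(1/m). So
  H_{28n} − ln(22n) = ln(28n) + γ − ln(22n) + O(1/n)
                       = ln(28/22) + γ + O(1/n).
Hence the limit is ln(28/22) + γ (= ln(14/11)).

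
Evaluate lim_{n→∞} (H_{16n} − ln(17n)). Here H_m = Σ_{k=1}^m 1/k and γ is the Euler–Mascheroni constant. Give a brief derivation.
lim = ln(16/17) + γ

By Euler-Maclaurin, H_m = ln m + γ + O(1/m). So
  H_{16n} − ln(17n) = ln(16n) + γ − ln(17n) + O(1/n)
                       = ln(16/17) + γ + O(1/n).
Hence the limit is ln(16/17) + γ.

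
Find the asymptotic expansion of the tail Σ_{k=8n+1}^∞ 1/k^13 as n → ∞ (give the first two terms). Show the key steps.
Σ_{k>8n} 1/k^13 = 1/(12 · (8n)^12) − 1/(2 · (8n)^13) + O(1/(8n)^14)

Compare to the integral: ∫_{8n}^∞ x^(−13) dx = [−x^(−12)/12]_{8n}^∞ = 1/((13−1)·(8n)^12). The Euler-Maclaurin correction adds −f(8n)/2 = −1/(2·(8n)^13). Euler-Maclaurin then gives
  Σ_{k>8n} 1/k^13 = ∫_{8n}^∞ dx/x^13 − 1/(2·(8n)^13) + O(1/(8n)^14).
(Equivalently this is ζ(13) − Σ_{k≤8n} 1/k^13.)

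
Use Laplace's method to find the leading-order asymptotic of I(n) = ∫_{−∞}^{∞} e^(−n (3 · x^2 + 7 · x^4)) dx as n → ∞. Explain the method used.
I(n) ~ sqrt(π/(3n))

φ(x) = 3 · x^2 + 7 · x^4 has its unique global minimum at x* = 0 (since φ'(x) = 6x + 28x^3 = 0 only at x = 0 for real x with both coefficients positive, and φ → ∞ as |x| → ∞). At x* = 0, φ(0) = 0 and φ''(0) = 6. Laplace's method then gives
  I(n) ~ sqrt(2π / (n · φ''(0))) · e^(−n φ(0)) = sqrt(2π / (6n)) = sqrt(π/(3n)).
The 7 · x^4 term contributes only at subleading order (an O(1/n) relative correction).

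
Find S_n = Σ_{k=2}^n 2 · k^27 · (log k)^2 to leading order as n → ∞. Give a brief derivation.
S_n ~ n^28 · (log n)^2 / 14

By integral comparison, S_n = ∫_1^n 2 · x^27 · (log x)^2 dx + O(n^27 · (log n)^2). For the integral, the leading term of ∫_1^n x^27 (log x)^2 dx is n^28/28 · (log n)^2 (by repeated integration by parts; each step lowers the log-exponent and produces a relatively O(1/log n) correction). Hence S_n ~ n^28 · (log n)^2 / 14.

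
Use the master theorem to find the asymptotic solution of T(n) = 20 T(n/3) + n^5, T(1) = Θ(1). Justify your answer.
T(n) = Θ(n^5)

log_3 20 ≈ 2.727. f(n) = n^5 dominates n^(log_3 20) since 5 > 2.727, and the regularity condition a·f(n/b) = 20·(n/3)^5 = (20/243)·n^5 ≤ c·f(n) holds with c = 20/243 ≈ 0.0823 < 1. So this is Case 3: T(n) = Θ(f(n)) = Θ(n^5).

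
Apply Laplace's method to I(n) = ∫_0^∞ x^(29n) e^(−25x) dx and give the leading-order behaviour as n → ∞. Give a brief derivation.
I(n) ~ (sqrt(2π·29n) / 25) · (29n/(25e))^(29n)

Write the integrand as exp(29n ln x − 25x) and set f(x) = 29n ln x − 25x. Then f'(x) = 29n/x − 25 = 0 at x* = 29n/25, and f''(x*) = −29n/x*^2 = −25^2/(29n). Laplace's method (interior maximum) gives
  I(n) ~ e^(f(x*)) · sqrt(2π / |f''(x*)|)
        = exp(29n ln(29n/25) − 29n) · sqrt(2π · 29n / 25^2)
        = (29n/25)^(29n) e^(−29n) · sqrt(2π·29n) / 25
        = (sqrt(2π·29n) / 25) · (29n/(25e))^(29n).
This matches Γ(29n+1)/25^(29n+1) with Stirling applied to Γ.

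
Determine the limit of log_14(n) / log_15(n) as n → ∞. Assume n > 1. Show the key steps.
lim = ln(15) / ln(14) = log_14(15)

Change of base: log_14(n) = ln n / ln 14 and log_15(n) = ln n / ln 15. The ratio is (ln n / ln 14) · (ln 15 / ln n) = ln 15 / ln 14, a constant independent of n. So the limit is ln 15 / ln 14 = log_14(15).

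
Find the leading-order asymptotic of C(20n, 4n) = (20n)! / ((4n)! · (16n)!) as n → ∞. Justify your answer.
C(20n, 4n) ~ (3125/256)^(4n) · sqrt(5/(8π·4n))

Write N = 4n. Apply Stirling to each factorial:
  (5N)! ~ sqrt(2π·5N) · (5N/e)^(5N),
  N! ~ sqrt(2π N) · (N/e)^N,
  (4N)! ~ sqrt(2π·4N) · (4N/e)^(4N).
The exponential factors combine to (5N)^(5N) / (N^N · (4N)^(4N)) = 5^(5N)/4^(4N) = (5^5/4^4)^N = (3125/256)^N.
The square-root prefactors combine to sqrt(2π·5N) / (sqrt(2π N)·sqrt(2π·4N)) = sqrt(5 / (2π·4·N)) = sqrt(5/(8π·4n)).
Substituting N = 4n: C(20n, 4n) ~ (3125/256)^(4n) · sqrt(5/(8π·4n)).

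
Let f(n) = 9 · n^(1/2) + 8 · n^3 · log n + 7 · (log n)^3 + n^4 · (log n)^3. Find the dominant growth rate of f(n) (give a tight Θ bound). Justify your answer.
f(n) ∈ Θ(n^4 · (log n)^3)

Compare the terms by growth order. For large n, n^a · (log n)^b dominates n^a' · (log n)^b' iff a > a', or (a = a' and b > b'). Ranking the 4 terms shows the dominant one is n^4 · (log n)^3. Hence f(n) ∈ Θ(n^4 · (log n)^3).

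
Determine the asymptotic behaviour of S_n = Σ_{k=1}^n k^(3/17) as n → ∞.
S_n ~ (17/20) · n^(20/17)

Integral comparison: Σ_{k=1}^n k^(3/17) = ∫_0^n x^(3/17) dx + O(n^(3/17)). The integral is n^(1 + 3/17) / (1 + 3/17) = n^((3+17)/17) / ((3+17)/17) = (17/20) · n^(20/17).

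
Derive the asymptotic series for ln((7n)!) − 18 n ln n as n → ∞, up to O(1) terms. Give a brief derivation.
ln((7n)!) − 18 n ln n = −11 n ln n + 7(ln 7 − 1) n + (1/2) ln(2π·7n) + O(1/n)

Stirling: ln((7n)!) = 7n ln(7n) − 7n + (1/2) ln(2π·7n) + O(1/n).
Expand 7n ln(7n) = 7n (ln n + ln 7) = 7n ln n + 7n ln 7.
Subtract 18n ln n: leading term is (7 − 18) n ln n = −11 n ln n. The next term is 7n ln 7 − 7n = 7(ln 7 − 1) n. Then the (1/2) ln(2π·7n) correction.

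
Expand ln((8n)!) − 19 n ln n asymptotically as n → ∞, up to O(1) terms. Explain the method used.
ln((8n)!) − 19 n ln n = −11 n ln n + 8(ln 8 − 1) n + (1/2) ln(2π·8n) + O(1/n)

Stirling: ln((8n)!) = 8n ln(8n) − 8n + (1/2) ln(2π·8n) + O(1/n).
Expand 8n ln(8n) = 8n (ln n + ln 8) = 8n ln n + 8n ln 8.
Subtract 19n ln n: leading term is (8 − 19) n ln n = −11 n ln n. The next term is 8n ln 8 − 8n = 8(ln 8 − 1) n. Then the (1/2) ln(2π·8n) correction.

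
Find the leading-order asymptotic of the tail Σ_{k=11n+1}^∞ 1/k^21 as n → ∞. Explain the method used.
Σ_{k>11n} 1/k^21 ~ 1/(20 · (11n)^20)

Compare to the integral: ∫_{11n}^∞ x^(−21) dx = [−x^(−20)/20]_{11n}^∞ = 1/((21−1)·(11n)^20). Euler-Maclaurin then gives
  Σ_{k>11n} 1/k^21 = ∫_{11n}^∞ dx/x^21 − 1/(2·(11n)^21) + O(1/(11n)^22).
(Equivalently this is ζ(21) − Σ_{k≤11n} 1/k^21.)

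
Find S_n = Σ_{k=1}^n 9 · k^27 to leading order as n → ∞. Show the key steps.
S_n ~ 9 · n^28 / 28

By integral comparison (Euler-Maclaurin), Σ_{k=1}^n 9 · k^27 = 9 · ∫_0^n x^27 dx + O(n^27) = 9 · n^28/28 + O(n^27). (Equivalently, Faulhaber's formula gives the same leading term.)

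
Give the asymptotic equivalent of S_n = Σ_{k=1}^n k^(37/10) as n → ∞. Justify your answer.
S_n ~ (10/47) · n^(47/10)

Integral comparison: Σ_{k=1}^n k^(37/10) = ∫_0^n x^(37/10) dx + O(n^(37/10)). The integral is n^(1 + 37/10) / (1 + 37/10) = n^((37+10)/10) / ((37+10)/10) = (10/47) · n^(47/10).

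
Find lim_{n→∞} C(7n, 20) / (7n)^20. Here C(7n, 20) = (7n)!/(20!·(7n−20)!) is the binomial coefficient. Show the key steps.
lim = 1/20! = 1/2432902008176640000

With N = 7n → ∞: C(N, 20) / N^20 = [N(N−1)…(N−19)] / (20! · N^20) = (1/20!) · 1 · (1 − 1/(7n)) · … · (1 − 19/(7n)). Each factor → 1 as N → ∞, so the limit is 1/20! = 1/2432902008176640000.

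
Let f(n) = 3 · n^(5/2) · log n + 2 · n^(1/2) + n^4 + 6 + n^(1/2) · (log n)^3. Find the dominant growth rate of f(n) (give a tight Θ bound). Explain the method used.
f(n) ∈ Θ(n^4)

Compare the terms by growth order. For large n, n^a · (log n)^b dominates n^a' · (log n)^b' iff a > a', or (a = a' and b > b'). Ranking the 5 terms shows the dominant one is n^4. Hence f(n) ∈ Θ(n^4).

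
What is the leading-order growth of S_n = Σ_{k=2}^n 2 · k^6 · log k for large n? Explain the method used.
S_n ~ 2 · n^7 log n / 7 − 2 · n^7 / 49

By integral comparison, S_n = ∫_1^n 2 · x^6 · log x dx + O(n^6 · log n). For the integral, ∫ x^6 log x dx = n^7 log n / 7 − n^7/49 (integration by parts). Hence S_n ~ 2 · n^7 log n / 7 − 2 · n^7 / 49.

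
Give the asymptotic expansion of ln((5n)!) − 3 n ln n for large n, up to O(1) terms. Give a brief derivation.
ln((5n)!) − 3 n ln n = 2 n ln n + 5(ln 5 − 1) n + (1/2) ln(2π·5n) + O(1/n)

Stirling: ln((5n)!) = 5n ln(5n) − 5n + (1/2) ln(2π·5n) + O(1/n).
Expand 5n ln(5n) = 5n (ln n + ln 5) = 5n ln n + 5n ln 5.
Subtract 3n ln n: leading term is (5 − 3) n ln n = 2 n ln n. The next term is 5n ln 5 − 5n = 5(ln 5 − 1) n. Then the (1/2) ln(2π·5n) correction.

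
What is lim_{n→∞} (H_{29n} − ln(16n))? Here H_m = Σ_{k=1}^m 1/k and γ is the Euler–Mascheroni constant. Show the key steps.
lim = ln(29/16) + γ

By Euler-Maclaurin, H_m = ln m + γ + O(1/m). So
  H_{29n} − ln(16n) = ln(29n) + γ − ln(16n) + O(1/n)
                       = ln(29/16) + γ + O(1/n).
Hence the limit is ln(29/16) + γ.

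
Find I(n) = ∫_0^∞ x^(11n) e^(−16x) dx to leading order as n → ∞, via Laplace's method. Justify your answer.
I(n) ~ (sqrt(2π·11n) / 16) · (11n/(16e))^(11n)

Write the integrand as exp(11n ln x − 16x) and set f(x) = 11n ln x − 16x. Then f'(x) = 11n/x − 16 = 0 at x* = 11n/16, and f''(x*) = −11n/x*^2 = −16^2/(11n). Laplace's method (interior maximum) gives
  I(n) ~ e^(f(x*)) · sqrt(2π / |f''(x*)|)
        = exp(11n ln(11n/16) − 11n) · sqrt(2π · 11n / 16^2)
        = (11n/16)^(11n) e^(−11n) · sqrt(2π·11n) / 16
        = (sqrt(2π·11n) / 16) · (11n/(16e))^(11n).
This matches Γ(11n+1)/16^(11n+1) with Stirling applied to Γ.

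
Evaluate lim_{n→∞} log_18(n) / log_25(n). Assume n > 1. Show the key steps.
lim = ln(25) / ln(18) = log_18(25)

Change of base: log_18(n) = ln n / ln 18 and log_25(n) = ln n / ln 25. The ratio is (ln n / ln 18) · (ln 25 / ln n) = ln 25 / ln 18, a constant independent of n. So the limit is ln 25 / ln 18 = log_18(25).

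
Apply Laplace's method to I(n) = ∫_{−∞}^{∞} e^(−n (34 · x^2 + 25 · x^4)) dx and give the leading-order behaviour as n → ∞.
I(n) ~ sqrt(π/(34n))

φ(x) = 34 · x^2 + 25 · x^4 has its unique global minimum at x* = 0 (since φ'(x) = 68x + 100x^3 = 0 only at x = 0 for real x with both coefficients positive, and φ → ∞ as |x| → ∞). At x* = 0, φ(0) = 0 and φ''(0) = 68. Laplace's method then gives
  I(n) ~ sqrt(2π / (n · φ''(0))) · e^(−n φ(0)) = sqrt(2π / (68n)) = sqrt(π/(34n)).
The 25 · x^4 term contributes only at subleading order (an O(1/n) relative correction).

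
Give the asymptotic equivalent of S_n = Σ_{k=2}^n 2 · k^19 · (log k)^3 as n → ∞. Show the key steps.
S_n ~ n^20 · (log n)^3 / 10

By integral comparison, S_n = ∫_1^n 2 · x^19 · (log x)^3 dx + O(n^19 · (log n)^3). For the integral, the leading term of ∫_1^n x^19 (log x)^3 dx is n^20/20 · (log n)^3 (by repeated integration by parts; each step lowers the log-exponent and produces a relatively O(1/log n) correction). Hence S_n ~ n^20 · (log n)^3 / 10.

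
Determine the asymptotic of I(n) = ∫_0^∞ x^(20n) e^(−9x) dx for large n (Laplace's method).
I(n) ~ (sqrt(2π·20n) / 9) · (20n/(9e))^(20n)

Write the integrand as exp(20n ln x − 9x) and set f(x) = 20n ln x − 9x. Then f'(x) = 20n/x − 9 = 0 at x* = 20n/9, and f''(x*) = −20n/x*^2 = −9^2/(20n). Laplace's method (interior maximum) gives
  I(n) ~ e^(f(x*)) · sqrt(2π / |f''(x*)|)
        = exp(20n ln(20n/9) − 20n) · sqrt(2π · 20n / 9^2)
        = (20n/9)^(20n) e^(−20n) · sqrt(2π·20n) / 9
        = (sqrt(2π·20n) / 9) · (20n/(9e))^(20n).
This matches Γ(20n+1)/9^(20n+1) with Stirling applied to Γ.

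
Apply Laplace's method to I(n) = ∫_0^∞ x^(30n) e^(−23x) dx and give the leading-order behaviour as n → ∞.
I(n) ~ (sqrt(2π·30n) / 23) · (30n/(23e))^(30n)

Write the integrand as exp(30n ln x − 23x) and set f(x) = 30n ln x − 23x. Then f'(x) = 30n/x − 23 = 0 at x* = 30n/23, and f''(x*) = −30n/x*^2 = −23^2/(30n). Laplace's method (interior maximum) gives
  I(n) ~ e^(f(x*)) · sqrt(2π / |f''(x*)|)
        = exp(30n ln(30n/23) − 30n) · sqrt(2π · 30n / 23^2)
        = (30n/23)^(30n) e^(−30n) · sqrt(2π·30n) / 23
        = (sqrt(2π·30n) / 23) · (30n/(23e))^(30n).
This matches Γ(30n+1)/23^(30n+1) with Stirling applied to Γ.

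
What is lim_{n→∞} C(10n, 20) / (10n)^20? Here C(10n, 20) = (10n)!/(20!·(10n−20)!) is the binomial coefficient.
lim = 1/20! = 1/2432902008176640000

With N = 10n → ∞: C(N, 20) / N^20 = [N(N−1)…(N−19)] / (20! · N^20) = (1/20!) · 1 · (1 − 1/(10n)) · … · (1 − 19/(10n)). Each factor → 1 as N → ∞, so the limit is 1/20! = 1/2432902008176640000.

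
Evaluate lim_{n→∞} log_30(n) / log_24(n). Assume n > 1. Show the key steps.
lim = ln(24) / ln(30) = log_30(24)

Change of base: log_30(n) = ln n / ln 30 and log_24(n) = ln n / ln 24. The ratio is (ln n / ln 30) · (ln 24 / ln n) = ln 24 / ln 30, a constant independent of n. So the limit is ln 24 / ln 30 = log_30(24).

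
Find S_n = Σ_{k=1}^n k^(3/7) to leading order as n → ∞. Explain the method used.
S_n ~ (7/10) · n^(10/7)

Integral comparison: Σ_{k=1}^n k^(3/7) = ∫_0^n x^(3/7) dx + O(n^(3/7)). The integral is n^(1 + 3/7) / (1 + 3/7) = n^((3+7)/7) / ((3+7)/7) = (7/10) · n^(10/7).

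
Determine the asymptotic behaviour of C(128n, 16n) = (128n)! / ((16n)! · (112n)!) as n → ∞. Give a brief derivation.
C(128n, 16n) ~ (16777216/823543)^(16n) · sqrt(4/(7π·16n))

Write N = 16n. Apply Stirling to each factorial:
  (8N)! ~ sqrt(2π·8N) · (8N/e)^(8N),
  N! ~ sqrt(2π N) · (N/e)^N,
  (7N)! ~ sqrt(2π·7N) · (7N/e)^(7N).
The exponential factors combine to (8N)^(8N) / (N^N · (7N)^(7N)) = 8^(8N)/7^(7N) = (8^8/7^7)^N = (16777216/823543)^N.
The square-root prefactors combine to sqrt(2π·8N) / (sqrt(2π N)·sqrt(2π·7N)) = sqrt(8 / (2π·7·N)) = sqrt(4/(7π·16n)).
Substituting N = 16n: C(128n, 16n) ~ (16777216/823543)^(16n) · sqrt(4/(7π·16n)).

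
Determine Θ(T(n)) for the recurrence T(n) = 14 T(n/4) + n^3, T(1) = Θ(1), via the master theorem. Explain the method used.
T(n) = Θ(n^3)

log_4 14 ≈ 1.904. f(n) = n^3 dominates n^(log_4 14) since 3 > 1.904, and the regularity condition a·f(n/b) = 14·(n/4)^3 = (14/64)·n^3 ≤ c·f(n) holds with c = 14/64 ≈ 0.219 < 1. So this is Case 3: T(n) = Θ(f(n)) = Θ(n^3).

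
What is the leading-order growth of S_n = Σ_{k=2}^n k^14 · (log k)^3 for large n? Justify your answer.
S_n ~ n^15 · (log n)^3 / 15

By integral comparison, S_n = ∫_1^n x^14 · (log x)^3 dx + O(n^14 · (log n)^3). For the integral, the leading term of ∫_1^n x^14 (log x)^3 dx is n^15/15 · (log n)^3 (by repeated integration by parts; each step lowers the log-exponent and produces a relatively O(1/log n) correction). Hence S_n ~ n^15 · (log n)^3 / 15.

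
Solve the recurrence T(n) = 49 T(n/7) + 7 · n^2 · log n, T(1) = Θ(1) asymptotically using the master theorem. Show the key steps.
T(n) = Θ(n^2 · (log n)^2)

Here log_7 49 = 2 and f(n) = 7 · n^2 · log n = Θ(n^(log_7 49) · (log n)^1). This is the extended Case 2 of the master theorem (f matches the critical exponent up to log factors), giving T(n) = Θ(n^(log_7 49) · (log n)^(1+1)) = Θ(n^2 · (log n)^2).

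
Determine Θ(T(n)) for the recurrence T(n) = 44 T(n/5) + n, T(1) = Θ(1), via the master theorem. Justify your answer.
T(n) = Θ(n^(log_5 44))

Master theorem: compare f(n) = n to n^(log_5 44) where log_5 44 ≈ 2.351. Since 1 < log_5 44, we have f(n) = O(n^(log_5 44 − ε)) for some ε > 0 — Case 1. Hence T(n) = Θ(n^(log_5 44)).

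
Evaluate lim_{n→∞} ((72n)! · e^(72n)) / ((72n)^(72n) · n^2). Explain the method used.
lim = 0

Stirling: (72n)! ~ sqrt(2π·72n) · (72n/e)^(72n). Hence
  (72n)! · e^(72n) / (72n)^(72n) ~ sqrt(2π·72n).
Dividing by n^2: sqrt(2π·72n) / n^2 = sqrt(2π·72) · n^((1−4)/2), so the expression behaves like sqrt(2π·72) · n^((1−4)/2) → 0.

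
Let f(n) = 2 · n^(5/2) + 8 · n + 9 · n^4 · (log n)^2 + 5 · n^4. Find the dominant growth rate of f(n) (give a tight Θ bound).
f(n) ∈ Θ(n^4 · (log n)^2)

Compare the terms by growth order. For large n, n^a · (log n)^b dominates n^a' · (log n)^b' iff a > a', or (a = a' and b > b'). Ranking the 4 terms shows the dominant one is 9 · n^4 · (log n)^2. Hence f(n) ∈ Θ(n^4 · (log n)^2).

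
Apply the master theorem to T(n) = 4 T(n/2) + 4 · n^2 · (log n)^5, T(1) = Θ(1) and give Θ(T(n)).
T(n) = Θ(n^2 · (log n)^6)

Here log_2 4 = 2 and f(n) = 4 · n^2 · (log n)^5 = Θ(n^(log_2 4) · (log n)^5). This is the extended Case 2 of the master theorem (f matches the critical exponent up to log factors), giving T(n) = Θ(n^(log_2 4) · (log n)^(5+1)) = Θ(n^2 · (log n)^6).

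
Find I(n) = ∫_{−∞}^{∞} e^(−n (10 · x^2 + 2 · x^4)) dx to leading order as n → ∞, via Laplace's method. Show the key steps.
I(n) ~ sqrt(π/(10n))

φ(x) = 10 · x^2 + 2 · x^4 has its unique global minimum at x* = 0 (since φ'(x) = 20x + 8x^3 = 0 only at x = 0 for real x with both coefficients positive, and φ → ∞ as |x| → ∞). At x* = 0, φ(0) = 0 and φ''(0) = 20. Laplace's method then gives
  I(n) ~ sqrt(2π / (n · φ''(0))) · e^(−n φ(0)) = sqrt(2π / (20n)) = sqrt(π/(10n)).
The 2 · x^4 term contributes only at subleading order (an O(1/n) relative correction).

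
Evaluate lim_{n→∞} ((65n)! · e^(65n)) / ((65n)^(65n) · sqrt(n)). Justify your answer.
lim = sqrt(2π·65)

Stirling: (65n)! ~ sqrt(2π·65n) · (65n/e)^(65n). Hence
  (65n)! · e^(65n) / (65n)^(65n) ~ sqrt(2π·65n).
Dividing by sqrt(n): sqrt(2π·65n) / sqrt(n) = sqrt(2π·65) · n^((1−1)/2), so the limit is sqrt(2π·65).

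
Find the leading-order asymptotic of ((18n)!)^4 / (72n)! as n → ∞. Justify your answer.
((18n)!)^4/(72n)! ~ ((2π·18n)^(3/2) / 2) · 4^(−4·18n)  →  0

Write N = 18n. Stirling: N! ~ sqrt(2π N)(N/e)^N and (4N)! ~ sqrt(2π·4N)·(4N/e)^(4N).
  (N!)^4/(4N)! ~ (2π N)^(4/2) (N/e)^(4N) / [sqrt(2π·4N) (4N/e)^(4N)]
     = (2π N)^(4/2) / sqrt(2π·4N) · (N/(4N))^(4N)
     = (2π N)^((4−1)/2) / 2 · 4^(−4N).
Since 4^4 > 1, the factor 4^(−4N) decays exponentially, so the ratio → 0. Substituting N = 18n gives the stated form.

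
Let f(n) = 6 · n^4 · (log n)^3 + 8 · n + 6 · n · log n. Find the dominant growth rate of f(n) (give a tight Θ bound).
f(n) ∈ Θ(n^4 · (log n)^3)

Compare the terms by growth order. For large n, n^a · (log n)^b dominates n^a' · (log n)^b' iff a > a', or (a = a' and b > b'). Ranking the 3 terms shows the dominant one is 6 · n^4 · (log n)^3. Hence f(n) ∈ Θ(n^4 · (log n)^3).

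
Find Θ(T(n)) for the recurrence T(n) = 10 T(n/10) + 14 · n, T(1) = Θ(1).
T(n) = Θ(n log n)

log_10 10 = 1, and f(n) = 14 · n = Θ(n^(log_10 10)). This is Case 2 of the master theorem: T(n) = Θ(f(n) · log n) = Θ(n log n).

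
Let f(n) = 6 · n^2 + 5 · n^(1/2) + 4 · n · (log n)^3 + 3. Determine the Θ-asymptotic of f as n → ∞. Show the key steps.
f(n) ∈ Θ(n^2)

Compare the terms by growth order. For large n, n^a · (log n)^b dominates n^a' · (log n)^b' iff a > a', or (a = a' and b > b'). Ranking the 4 terms shows the dominant one is 6 · n^2. Hence f(n) ∈ Θ(n^2).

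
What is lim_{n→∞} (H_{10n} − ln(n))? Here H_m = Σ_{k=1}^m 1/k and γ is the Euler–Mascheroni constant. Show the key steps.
lim = ln 10 + γ

By Euler-Maclaurin, H_m = ln m + γ + O(1/m). So
  H_{10n} − ln(n) = ln(10n) + γ − ln(n) + O(1/n)
                       = ln(10/1) + γ + O(1/n).
Hence the limit is ln(10/1) + γ.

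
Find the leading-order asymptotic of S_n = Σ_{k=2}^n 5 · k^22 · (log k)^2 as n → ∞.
S_n ~ 5 · n^23 · (log n)^2 / 23

By integral comparison, S_n = ∫_1^n 5 · x^22 · (log x)^2 dx + O(n^22 · (log n)^2). For the integral, the leading term of ∫_1^n x^22 (log x)^2 dx is n^23/23 · (log n)^2 (by repeated integration by parts; each step lowers the log-exponent and produces a relatively O(1/log n) correction). Hence S_n ~ 5 · n^23 · (log n)^2 / 23.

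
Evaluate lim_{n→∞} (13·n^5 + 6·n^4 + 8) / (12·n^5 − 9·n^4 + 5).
lim = 13/12

For large n the leading n^5 terms dominate both numerator and denominator. Dividing top and bottom by n^5, every other term tends to 0, leaving 13/12.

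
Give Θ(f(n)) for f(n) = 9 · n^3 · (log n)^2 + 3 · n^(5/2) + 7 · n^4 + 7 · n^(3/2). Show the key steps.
f(n) ∈ Θ(n^4)

Compare the terms by growth order. For large n, n^a · (log n)^b dominates n^a' · (log n)^b' iff a > a', or (a = a' and b > b'). Ranking the 4 terms shows the dominant one is 7 · n^4. Hence f(n) ∈ Θ(n^4).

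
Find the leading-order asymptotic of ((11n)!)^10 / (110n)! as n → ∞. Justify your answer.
((11n)!)^10/(110n)! ~ ((2π·11n)^(9/2) / sqrt(10)) · 10^(−10·11n)  →  0

Write N = 11n. Stirling: N! ~ sqrt(2π N)(N/e)^N and (10N)! ~ sqrt(2π·10N)·(10N/e)^(10N).
  (N!)^10/(10N)! ~ (2π N)^(10/2) (N/e)^(10N) / [sqrt(2π·10N) (10N/e)^(10N)]
     = (2π N)^(10/2) / sqrt(2π·10N) · (N/(10N))^(10N)
     = (2π N)^((10−1)/2) / sqrt(10) · 10^(−10N).
Since 10^10 > 1, the factor 10^(−10N) decays exponentially, so the ratio → 0. Substituting N = 11n gives the stated form.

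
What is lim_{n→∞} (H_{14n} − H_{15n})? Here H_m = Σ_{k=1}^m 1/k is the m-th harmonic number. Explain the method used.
lim = ln(14/15)

Euler-Maclaurin gives H_m = ln m + γ + 1/(2m) + O(1/m^2). The γ and O(1/m) terms cancel in the difference:
  H_{14n} − H_{15n} = ln(14n) − ln(15n) + O(1/n) = ln(14/15) + O(1/n).
Hence the limit is ln(14/15).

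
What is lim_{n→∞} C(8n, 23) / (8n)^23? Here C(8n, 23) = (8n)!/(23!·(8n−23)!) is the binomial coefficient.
lim = 1/23! = 1/25852016738884976640000

With N = 8n → ∞: C(N, 23) / N^23 = [N(N−1)…(N−22)] / (23! · N^23) = (1/23!) · 1 · (1 − 1/(8n)) · … · (1 − 22/(8n)). Each factor → 1 as N → ∞, so the limit is 1/23! = 1/25852016738884976640000.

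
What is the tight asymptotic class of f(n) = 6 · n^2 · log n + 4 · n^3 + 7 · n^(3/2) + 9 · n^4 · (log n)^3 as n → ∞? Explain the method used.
f(n) ∈ Θ(n^4 · (log n)^3)

Compare the terms by growth order. For large n, n^a · (log n)^b dominates n^a' · (log n)^b' iff a > a', or (a = a' and b > b'). Ranking the 4 terms shows the dominant one is 9 · n^4 · (log n)^3. Hence f(n) ∈ Θ(n^4 · (log n)^3).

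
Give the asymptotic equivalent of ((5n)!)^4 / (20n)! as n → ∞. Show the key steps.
((5n)!)^4/(20n)! ~ ((2π·5n)^(3/2) / 2) · 4^(−4·5n)  →  0

Write N = 5n. Stirling: N! ~ sqrt(2π N)(N/e)^N and (4N)! ~ sqrt(2π·4N)·(4N/e)^(4N).
  (N!)^4/(4N)! ~ (2π N)^(4/2) (N/e)^(4N) / [sqrt(2π·4N) (4N/e)^(4N)]
     = (2π N)^(4/2) / sqrt(2π·4N) · (N/(4N))^(4N)
     = (2π N)^((4−1)/2) / 2 · 4^(−4N).
Since 4^4 > 1, the factor 4^(−4N) decays exponentially, so the ratio → 0. Substituting N = 5n gives the stated form.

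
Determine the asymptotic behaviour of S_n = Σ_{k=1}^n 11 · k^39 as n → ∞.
S_n ~ 11 · n^40 / 40

By integral comparison (Euler-Maclaurin), Σ_{k=1}^n 11 · k^39 = 11 · ∫_0^n x^39 dx + O(n^39) = 11 · n^40/40 + O(n^39). (Equivalently, Faulhaber's formula gives the same leading term.)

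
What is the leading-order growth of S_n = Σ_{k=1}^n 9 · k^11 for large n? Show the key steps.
S_n ~ 3 · n^12 / 4

By integral comparison (Euler-Maclaurin), Σ_{k=1}^n 9 · k^11 = 9 · ∫_0^n x^11 dx + O(n^11) = 9 · n^12/12 = 3 · n^12 / 4 + O(n^11). (Equivalently, Faulhaber's formula gives the same leading term.)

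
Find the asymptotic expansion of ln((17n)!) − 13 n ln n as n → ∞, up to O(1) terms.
ln((17n)!) − 13 n ln n = 4 n ln n + 17(ln 17 − 1) n + (1/2) ln(2π·17n) + O(1/n)

Stirling: ln((17n)!) = 17n ln(17n) − 17n + (1/2) ln(2π·17n) + O(1/n).
Expand 17n ln(17n) = 17n (ln n + ln 17) = 17n ln n + 17n ln 17.
Subtract 13n ln n: leading term is (17 − 13) n ln n = 4 n ln n. The next term is 17n ln 17 − 17n = 17(ln 17 − 1) n. Then the (1/2) ln(2π·17n) correction.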